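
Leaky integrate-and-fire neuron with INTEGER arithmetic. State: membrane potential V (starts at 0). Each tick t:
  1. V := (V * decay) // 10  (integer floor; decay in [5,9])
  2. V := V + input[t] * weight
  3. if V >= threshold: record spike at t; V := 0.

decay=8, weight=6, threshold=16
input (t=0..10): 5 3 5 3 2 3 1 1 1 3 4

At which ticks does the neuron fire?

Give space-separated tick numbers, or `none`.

Answer: 0 1 2 3 5 9 10

Derivation:
t=0: input=5 -> V=0 FIRE
t=1: input=3 -> V=0 FIRE
t=2: input=5 -> V=0 FIRE
t=3: input=3 -> V=0 FIRE
t=4: input=2 -> V=12
t=5: input=3 -> V=0 FIRE
t=6: input=1 -> V=6
t=7: input=1 -> V=10
t=8: input=1 -> V=14
t=9: input=3 -> V=0 FIRE
t=10: input=4 -> V=0 FIRE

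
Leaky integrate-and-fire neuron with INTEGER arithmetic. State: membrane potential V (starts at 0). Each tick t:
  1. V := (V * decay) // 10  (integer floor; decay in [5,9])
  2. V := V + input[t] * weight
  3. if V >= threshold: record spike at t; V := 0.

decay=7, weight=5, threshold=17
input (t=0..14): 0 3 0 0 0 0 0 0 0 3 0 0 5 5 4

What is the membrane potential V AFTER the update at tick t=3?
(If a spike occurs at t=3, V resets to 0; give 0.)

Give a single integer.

Answer: 7

Derivation:
t=0: input=0 -> V=0
t=1: input=3 -> V=15
t=2: input=0 -> V=10
t=3: input=0 -> V=7
t=4: input=0 -> V=4
t=5: input=0 -> V=2
t=6: input=0 -> V=1
t=7: input=0 -> V=0
t=8: input=0 -> V=0
t=9: input=3 -> V=15
t=10: input=0 -> V=10
t=11: input=0 -> V=7
t=12: input=5 -> V=0 FIRE
t=13: input=5 -> V=0 FIRE
t=14: input=4 -> V=0 FIRE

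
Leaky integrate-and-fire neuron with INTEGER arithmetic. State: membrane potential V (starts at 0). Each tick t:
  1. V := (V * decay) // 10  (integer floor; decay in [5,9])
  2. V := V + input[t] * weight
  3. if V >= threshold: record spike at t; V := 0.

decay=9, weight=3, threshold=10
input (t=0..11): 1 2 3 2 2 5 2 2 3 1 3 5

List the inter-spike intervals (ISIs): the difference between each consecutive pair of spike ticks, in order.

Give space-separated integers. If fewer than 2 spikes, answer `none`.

Answer: 2 1 2 2 2

Derivation:
t=0: input=1 -> V=3
t=1: input=2 -> V=8
t=2: input=3 -> V=0 FIRE
t=3: input=2 -> V=6
t=4: input=2 -> V=0 FIRE
t=5: input=5 -> V=0 FIRE
t=6: input=2 -> V=6
t=7: input=2 -> V=0 FIRE
t=8: input=3 -> V=9
t=9: input=1 -> V=0 FIRE
t=10: input=3 -> V=9
t=11: input=5 -> V=0 FIRE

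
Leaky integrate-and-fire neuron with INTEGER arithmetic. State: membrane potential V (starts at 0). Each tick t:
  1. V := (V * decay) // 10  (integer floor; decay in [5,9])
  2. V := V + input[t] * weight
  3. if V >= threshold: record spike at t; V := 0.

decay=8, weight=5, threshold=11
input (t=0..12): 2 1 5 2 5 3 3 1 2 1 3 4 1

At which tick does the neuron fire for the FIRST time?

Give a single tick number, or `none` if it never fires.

Answer: 1

Derivation:
t=0: input=2 -> V=10
t=1: input=1 -> V=0 FIRE
t=2: input=5 -> V=0 FIRE
t=3: input=2 -> V=10
t=4: input=5 -> V=0 FIRE
t=5: input=3 -> V=0 FIRE
t=6: input=3 -> V=0 FIRE
t=7: input=1 -> V=5
t=8: input=2 -> V=0 FIRE
t=9: input=1 -> V=5
t=10: input=3 -> V=0 FIRE
t=11: input=4 -> V=0 FIRE
t=12: input=1 -> V=5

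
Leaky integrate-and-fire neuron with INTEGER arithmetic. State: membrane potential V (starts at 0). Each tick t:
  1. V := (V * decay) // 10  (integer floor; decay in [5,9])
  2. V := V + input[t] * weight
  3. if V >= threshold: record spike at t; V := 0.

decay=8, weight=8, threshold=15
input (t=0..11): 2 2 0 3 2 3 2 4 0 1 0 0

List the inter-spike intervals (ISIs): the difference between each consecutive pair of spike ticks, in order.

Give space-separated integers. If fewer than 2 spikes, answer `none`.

Answer: 1 2 1 1 1 1

Derivation:
t=0: input=2 -> V=0 FIRE
t=1: input=2 -> V=0 FIRE
t=2: input=0 -> V=0
t=3: input=3 -> V=0 FIRE
t=4: input=2 -> V=0 FIRE
t=5: input=3 -> V=0 FIRE
t=6: input=2 -> V=0 FIRE
t=7: input=4 -> V=0 FIRE
t=8: input=0 -> V=0
t=9: input=1 -> V=8
t=10: input=0 -> V=6
t=11: input=0 -> V=4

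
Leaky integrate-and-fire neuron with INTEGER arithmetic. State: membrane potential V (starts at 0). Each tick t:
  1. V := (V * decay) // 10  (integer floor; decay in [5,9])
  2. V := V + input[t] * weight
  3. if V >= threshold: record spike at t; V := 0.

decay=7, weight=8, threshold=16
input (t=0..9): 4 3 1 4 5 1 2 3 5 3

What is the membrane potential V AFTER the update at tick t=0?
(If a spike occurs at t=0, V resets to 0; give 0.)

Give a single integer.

Answer: 0

Derivation:
t=0: input=4 -> V=0 FIRE
t=1: input=3 -> V=0 FIRE
t=2: input=1 -> V=8
t=3: input=4 -> V=0 FIRE
t=4: input=5 -> V=0 FIRE
t=5: input=1 -> V=8
t=6: input=2 -> V=0 FIRE
t=7: input=3 -> V=0 FIRE
t=8: input=5 -> V=0 FIRE
t=9: input=3 -> V=0 FIRE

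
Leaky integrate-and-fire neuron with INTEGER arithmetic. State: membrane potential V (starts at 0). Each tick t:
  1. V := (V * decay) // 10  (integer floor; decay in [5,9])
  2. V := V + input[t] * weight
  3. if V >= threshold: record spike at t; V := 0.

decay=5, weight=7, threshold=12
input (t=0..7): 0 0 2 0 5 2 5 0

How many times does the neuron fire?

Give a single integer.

t=0: input=0 -> V=0
t=1: input=0 -> V=0
t=2: input=2 -> V=0 FIRE
t=3: input=0 -> V=0
t=4: input=5 -> V=0 FIRE
t=5: input=2 -> V=0 FIRE
t=6: input=5 -> V=0 FIRE
t=7: input=0 -> V=0

Answer: 4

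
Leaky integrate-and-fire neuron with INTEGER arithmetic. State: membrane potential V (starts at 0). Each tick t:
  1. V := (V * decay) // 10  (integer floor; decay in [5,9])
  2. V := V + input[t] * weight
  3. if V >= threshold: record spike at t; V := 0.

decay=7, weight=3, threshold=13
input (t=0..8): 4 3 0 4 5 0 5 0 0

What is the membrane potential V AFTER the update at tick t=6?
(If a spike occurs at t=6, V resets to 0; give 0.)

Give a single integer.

Answer: 0

Derivation:
t=0: input=4 -> V=12
t=1: input=3 -> V=0 FIRE
t=2: input=0 -> V=0
t=3: input=4 -> V=12
t=4: input=5 -> V=0 FIRE
t=5: input=0 -> V=0
t=6: input=5 -> V=0 FIRE
t=7: input=0 -> V=0
t=8: input=0 -> V=0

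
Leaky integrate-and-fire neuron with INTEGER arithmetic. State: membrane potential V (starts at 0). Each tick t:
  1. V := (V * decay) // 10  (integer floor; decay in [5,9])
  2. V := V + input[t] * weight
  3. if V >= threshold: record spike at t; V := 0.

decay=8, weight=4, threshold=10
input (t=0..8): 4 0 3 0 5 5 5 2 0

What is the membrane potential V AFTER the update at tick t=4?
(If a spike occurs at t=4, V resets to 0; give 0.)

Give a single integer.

Answer: 0

Derivation:
t=0: input=4 -> V=0 FIRE
t=1: input=0 -> V=0
t=2: input=3 -> V=0 FIRE
t=3: input=0 -> V=0
t=4: input=5 -> V=0 FIRE
t=5: input=5 -> V=0 FIRE
t=6: input=5 -> V=0 FIRE
t=7: input=2 -> V=8
t=8: input=0 -> V=6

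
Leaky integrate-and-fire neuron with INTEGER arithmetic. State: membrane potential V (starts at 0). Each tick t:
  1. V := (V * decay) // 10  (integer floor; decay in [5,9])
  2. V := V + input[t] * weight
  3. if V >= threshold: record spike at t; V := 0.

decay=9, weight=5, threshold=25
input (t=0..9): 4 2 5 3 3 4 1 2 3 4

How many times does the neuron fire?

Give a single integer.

t=0: input=4 -> V=20
t=1: input=2 -> V=0 FIRE
t=2: input=5 -> V=0 FIRE
t=3: input=3 -> V=15
t=4: input=3 -> V=0 FIRE
t=5: input=4 -> V=20
t=6: input=1 -> V=23
t=7: input=2 -> V=0 FIRE
t=8: input=3 -> V=15
t=9: input=4 -> V=0 FIRE

Answer: 5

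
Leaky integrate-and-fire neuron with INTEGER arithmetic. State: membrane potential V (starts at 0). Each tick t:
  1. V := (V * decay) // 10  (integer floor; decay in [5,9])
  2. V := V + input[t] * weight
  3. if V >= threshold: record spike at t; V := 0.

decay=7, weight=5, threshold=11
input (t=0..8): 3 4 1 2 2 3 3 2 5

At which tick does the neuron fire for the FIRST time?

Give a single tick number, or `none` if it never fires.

Answer: 0

Derivation:
t=0: input=3 -> V=0 FIRE
t=1: input=4 -> V=0 FIRE
t=2: input=1 -> V=5
t=3: input=2 -> V=0 FIRE
t=4: input=2 -> V=10
t=5: input=3 -> V=0 FIRE
t=6: input=3 -> V=0 FIRE
t=7: input=2 -> V=10
t=8: input=5 -> V=0 FIRE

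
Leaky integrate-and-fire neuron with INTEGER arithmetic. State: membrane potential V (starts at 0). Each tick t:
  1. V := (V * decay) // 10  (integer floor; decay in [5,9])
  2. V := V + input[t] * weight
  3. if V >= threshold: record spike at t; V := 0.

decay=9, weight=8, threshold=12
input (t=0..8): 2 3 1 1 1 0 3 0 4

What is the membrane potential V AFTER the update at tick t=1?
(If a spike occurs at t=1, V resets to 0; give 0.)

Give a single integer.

Answer: 0

Derivation:
t=0: input=2 -> V=0 FIRE
t=1: input=3 -> V=0 FIRE
t=2: input=1 -> V=8
t=3: input=1 -> V=0 FIRE
t=4: input=1 -> V=8
t=5: input=0 -> V=7
t=6: input=3 -> V=0 FIRE
t=7: input=0 -> V=0
t=8: input=4 -> V=0 FIRE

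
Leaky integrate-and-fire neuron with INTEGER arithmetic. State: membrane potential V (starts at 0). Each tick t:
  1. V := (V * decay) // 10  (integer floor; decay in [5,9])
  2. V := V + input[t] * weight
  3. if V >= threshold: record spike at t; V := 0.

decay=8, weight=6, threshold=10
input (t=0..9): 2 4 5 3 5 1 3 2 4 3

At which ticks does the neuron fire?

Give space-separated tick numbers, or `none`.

t=0: input=2 -> V=0 FIRE
t=1: input=4 -> V=0 FIRE
t=2: input=5 -> V=0 FIRE
t=3: input=3 -> V=0 FIRE
t=4: input=5 -> V=0 FIRE
t=5: input=1 -> V=6
t=6: input=3 -> V=0 FIRE
t=7: input=2 -> V=0 FIRE
t=8: input=4 -> V=0 FIRE
t=9: input=3 -> V=0 FIRE

Answer: 0 1 2 3 4 6 7 8 9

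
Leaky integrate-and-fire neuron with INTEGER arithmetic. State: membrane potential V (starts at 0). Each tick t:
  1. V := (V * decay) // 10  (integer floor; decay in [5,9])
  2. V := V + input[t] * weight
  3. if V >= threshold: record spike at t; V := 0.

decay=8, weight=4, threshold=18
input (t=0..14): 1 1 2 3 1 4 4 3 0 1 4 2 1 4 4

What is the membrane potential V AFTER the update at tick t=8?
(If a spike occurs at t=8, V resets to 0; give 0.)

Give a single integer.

Answer: 0

Derivation:
t=0: input=1 -> V=4
t=1: input=1 -> V=7
t=2: input=2 -> V=13
t=3: input=3 -> V=0 FIRE
t=4: input=1 -> V=4
t=5: input=4 -> V=0 FIRE
t=6: input=4 -> V=16
t=7: input=3 -> V=0 FIRE
t=8: input=0 -> V=0
t=9: input=1 -> V=4
t=10: input=4 -> V=0 FIRE
t=11: input=2 -> V=8
t=12: input=1 -> V=10
t=13: input=4 -> V=0 FIRE
t=14: input=4 -> V=16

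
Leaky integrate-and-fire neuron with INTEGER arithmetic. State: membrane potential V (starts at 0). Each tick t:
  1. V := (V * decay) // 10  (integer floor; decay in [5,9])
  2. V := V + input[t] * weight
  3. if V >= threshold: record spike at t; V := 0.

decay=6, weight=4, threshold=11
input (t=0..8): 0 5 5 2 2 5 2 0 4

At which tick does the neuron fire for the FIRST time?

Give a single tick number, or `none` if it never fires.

t=0: input=0 -> V=0
t=1: input=5 -> V=0 FIRE
t=2: input=5 -> V=0 FIRE
t=3: input=2 -> V=8
t=4: input=2 -> V=0 FIRE
t=5: input=5 -> V=0 FIRE
t=6: input=2 -> V=8
t=7: input=0 -> V=4
t=8: input=4 -> V=0 FIRE

Answer: 1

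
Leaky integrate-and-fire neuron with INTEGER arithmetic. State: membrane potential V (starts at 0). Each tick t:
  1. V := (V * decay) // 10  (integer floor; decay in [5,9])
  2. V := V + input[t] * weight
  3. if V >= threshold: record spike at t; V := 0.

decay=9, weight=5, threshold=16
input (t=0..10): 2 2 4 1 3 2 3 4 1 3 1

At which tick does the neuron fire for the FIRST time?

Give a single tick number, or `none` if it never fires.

Answer: 1

Derivation:
t=0: input=2 -> V=10
t=1: input=2 -> V=0 FIRE
t=2: input=4 -> V=0 FIRE
t=3: input=1 -> V=5
t=4: input=3 -> V=0 FIRE
t=5: input=2 -> V=10
t=6: input=3 -> V=0 FIRE
t=7: input=4 -> V=0 FIRE
t=8: input=1 -> V=5
t=9: input=3 -> V=0 FIRE
t=10: input=1 -> V=5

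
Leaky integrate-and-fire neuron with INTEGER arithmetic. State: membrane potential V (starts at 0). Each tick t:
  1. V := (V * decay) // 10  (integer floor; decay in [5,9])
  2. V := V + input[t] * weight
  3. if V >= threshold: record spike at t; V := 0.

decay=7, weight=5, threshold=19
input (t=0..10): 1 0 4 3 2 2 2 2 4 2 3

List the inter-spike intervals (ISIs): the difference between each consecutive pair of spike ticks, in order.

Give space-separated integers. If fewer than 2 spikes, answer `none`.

t=0: input=1 -> V=5
t=1: input=0 -> V=3
t=2: input=4 -> V=0 FIRE
t=3: input=3 -> V=15
t=4: input=2 -> V=0 FIRE
t=5: input=2 -> V=10
t=6: input=2 -> V=17
t=7: input=2 -> V=0 FIRE
t=8: input=4 -> V=0 FIRE
t=9: input=2 -> V=10
t=10: input=3 -> V=0 FIRE

Answer: 2 3 1 2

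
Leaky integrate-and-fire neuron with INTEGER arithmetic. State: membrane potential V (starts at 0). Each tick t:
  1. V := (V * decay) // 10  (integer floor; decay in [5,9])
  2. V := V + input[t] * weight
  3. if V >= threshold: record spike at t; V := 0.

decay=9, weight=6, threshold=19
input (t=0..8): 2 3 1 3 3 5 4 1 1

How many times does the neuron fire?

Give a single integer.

Answer: 4

Derivation:
t=0: input=2 -> V=12
t=1: input=3 -> V=0 FIRE
t=2: input=1 -> V=6
t=3: input=3 -> V=0 FIRE
t=4: input=3 -> V=18
t=5: input=5 -> V=0 FIRE
t=6: input=4 -> V=0 FIRE
t=7: input=1 -> V=6
t=8: input=1 -> V=11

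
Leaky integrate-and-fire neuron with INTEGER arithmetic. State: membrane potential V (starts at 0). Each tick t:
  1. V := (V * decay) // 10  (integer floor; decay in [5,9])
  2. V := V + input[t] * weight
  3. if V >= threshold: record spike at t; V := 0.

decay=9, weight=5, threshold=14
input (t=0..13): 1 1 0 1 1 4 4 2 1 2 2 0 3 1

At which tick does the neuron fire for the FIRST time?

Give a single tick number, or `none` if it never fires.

t=0: input=1 -> V=5
t=1: input=1 -> V=9
t=2: input=0 -> V=8
t=3: input=1 -> V=12
t=4: input=1 -> V=0 FIRE
t=5: input=4 -> V=0 FIRE
t=6: input=4 -> V=0 FIRE
t=7: input=2 -> V=10
t=8: input=1 -> V=0 FIRE
t=9: input=2 -> V=10
t=10: input=2 -> V=0 FIRE
t=11: input=0 -> V=0
t=12: input=3 -> V=0 FIRE
t=13: input=1 -> V=5

Answer: 4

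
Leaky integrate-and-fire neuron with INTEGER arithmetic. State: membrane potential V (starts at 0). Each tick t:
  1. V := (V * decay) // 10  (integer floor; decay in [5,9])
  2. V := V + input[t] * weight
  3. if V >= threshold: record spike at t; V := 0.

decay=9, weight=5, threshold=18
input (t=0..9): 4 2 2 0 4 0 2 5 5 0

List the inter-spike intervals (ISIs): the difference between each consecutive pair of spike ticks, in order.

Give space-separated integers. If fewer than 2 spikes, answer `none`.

Answer: 2 2 3 1

Derivation:
t=0: input=4 -> V=0 FIRE
t=1: input=2 -> V=10
t=2: input=2 -> V=0 FIRE
t=3: input=0 -> V=0
t=4: input=4 -> V=0 FIRE
t=5: input=0 -> V=0
t=6: input=2 -> V=10
t=7: input=5 -> V=0 FIRE
t=8: input=5 -> V=0 FIRE
t=9: input=0 -> V=0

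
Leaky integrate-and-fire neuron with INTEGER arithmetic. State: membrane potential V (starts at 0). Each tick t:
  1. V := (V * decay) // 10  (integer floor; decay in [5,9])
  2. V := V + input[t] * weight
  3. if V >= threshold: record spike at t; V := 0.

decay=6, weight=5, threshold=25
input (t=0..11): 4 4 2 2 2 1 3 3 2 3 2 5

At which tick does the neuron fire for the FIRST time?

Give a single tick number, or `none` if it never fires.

Answer: 1

Derivation:
t=0: input=4 -> V=20
t=1: input=4 -> V=0 FIRE
t=2: input=2 -> V=10
t=3: input=2 -> V=16
t=4: input=2 -> V=19
t=5: input=1 -> V=16
t=6: input=3 -> V=24
t=7: input=3 -> V=0 FIRE
t=8: input=2 -> V=10
t=9: input=3 -> V=21
t=10: input=2 -> V=22
t=11: input=5 -> V=0 FIRE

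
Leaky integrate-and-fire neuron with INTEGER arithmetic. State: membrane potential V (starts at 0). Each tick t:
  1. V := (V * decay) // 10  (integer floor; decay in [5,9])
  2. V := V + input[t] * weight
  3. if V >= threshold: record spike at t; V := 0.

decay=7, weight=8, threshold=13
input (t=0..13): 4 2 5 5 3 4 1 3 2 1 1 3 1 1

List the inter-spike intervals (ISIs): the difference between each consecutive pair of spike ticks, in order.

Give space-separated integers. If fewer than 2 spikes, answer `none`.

t=0: input=4 -> V=0 FIRE
t=1: input=2 -> V=0 FIRE
t=2: input=5 -> V=0 FIRE
t=3: input=5 -> V=0 FIRE
t=4: input=3 -> V=0 FIRE
t=5: input=4 -> V=0 FIRE
t=6: input=1 -> V=8
t=7: input=3 -> V=0 FIRE
t=8: input=2 -> V=0 FIRE
t=9: input=1 -> V=8
t=10: input=1 -> V=0 FIRE
t=11: input=3 -> V=0 FIRE
t=12: input=1 -> V=8
t=13: input=1 -> V=0 FIRE

Answer: 1 1 1 1 1 2 1 2 1 2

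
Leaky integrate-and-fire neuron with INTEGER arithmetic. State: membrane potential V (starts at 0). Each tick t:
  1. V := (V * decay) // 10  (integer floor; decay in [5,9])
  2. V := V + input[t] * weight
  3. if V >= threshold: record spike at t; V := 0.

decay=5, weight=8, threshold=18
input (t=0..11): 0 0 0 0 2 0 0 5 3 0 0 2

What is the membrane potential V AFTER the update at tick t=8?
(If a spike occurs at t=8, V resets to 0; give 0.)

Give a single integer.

t=0: input=0 -> V=0
t=1: input=0 -> V=0
t=2: input=0 -> V=0
t=3: input=0 -> V=0
t=4: input=2 -> V=16
t=5: input=0 -> V=8
t=6: input=0 -> V=4
t=7: input=5 -> V=0 FIRE
t=8: input=3 -> V=0 FIRE
t=9: input=0 -> V=0
t=10: input=0 -> V=0
t=11: input=2 -> V=16

Answer: 0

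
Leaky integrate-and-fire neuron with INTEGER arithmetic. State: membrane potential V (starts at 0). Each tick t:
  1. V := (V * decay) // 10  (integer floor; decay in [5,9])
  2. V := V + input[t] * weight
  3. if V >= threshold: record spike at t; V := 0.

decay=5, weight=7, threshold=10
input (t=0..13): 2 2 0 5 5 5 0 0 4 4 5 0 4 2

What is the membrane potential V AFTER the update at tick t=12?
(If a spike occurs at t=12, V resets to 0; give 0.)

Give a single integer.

Answer: 0

Derivation:
t=0: input=2 -> V=0 FIRE
t=1: input=2 -> V=0 FIRE
t=2: input=0 -> V=0
t=3: input=5 -> V=0 FIRE
t=4: input=5 -> V=0 FIRE
t=5: input=5 -> V=0 FIRE
t=6: input=0 -> V=0
t=7: input=0 -> V=0
t=8: input=4 -> V=0 FIRE
t=9: input=4 -> V=0 FIRE
t=10: input=5 -> V=0 FIRE
t=11: input=0 -> V=0
t=12: input=4 -> V=0 FIRE
t=13: input=2 -> V=0 FIRE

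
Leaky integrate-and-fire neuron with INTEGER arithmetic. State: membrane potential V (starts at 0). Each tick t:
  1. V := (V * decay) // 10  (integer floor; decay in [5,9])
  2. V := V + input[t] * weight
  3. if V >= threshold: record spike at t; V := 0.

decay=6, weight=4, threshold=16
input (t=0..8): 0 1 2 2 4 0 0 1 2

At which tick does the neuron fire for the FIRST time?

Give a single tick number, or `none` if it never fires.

t=0: input=0 -> V=0
t=1: input=1 -> V=4
t=2: input=2 -> V=10
t=3: input=2 -> V=14
t=4: input=4 -> V=0 FIRE
t=5: input=0 -> V=0
t=6: input=0 -> V=0
t=7: input=1 -> V=4
t=8: input=2 -> V=10

Answer: 4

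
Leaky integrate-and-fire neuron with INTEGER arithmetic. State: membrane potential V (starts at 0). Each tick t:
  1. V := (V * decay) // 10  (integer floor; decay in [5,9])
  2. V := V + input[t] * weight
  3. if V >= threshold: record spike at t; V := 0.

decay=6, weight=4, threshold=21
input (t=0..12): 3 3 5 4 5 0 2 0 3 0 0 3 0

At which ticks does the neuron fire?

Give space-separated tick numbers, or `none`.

t=0: input=3 -> V=12
t=1: input=3 -> V=19
t=2: input=5 -> V=0 FIRE
t=3: input=4 -> V=16
t=4: input=5 -> V=0 FIRE
t=5: input=0 -> V=0
t=6: input=2 -> V=8
t=7: input=0 -> V=4
t=8: input=3 -> V=14
t=9: input=0 -> V=8
t=10: input=0 -> V=4
t=11: input=3 -> V=14
t=12: input=0 -> V=8

Answer: 2 4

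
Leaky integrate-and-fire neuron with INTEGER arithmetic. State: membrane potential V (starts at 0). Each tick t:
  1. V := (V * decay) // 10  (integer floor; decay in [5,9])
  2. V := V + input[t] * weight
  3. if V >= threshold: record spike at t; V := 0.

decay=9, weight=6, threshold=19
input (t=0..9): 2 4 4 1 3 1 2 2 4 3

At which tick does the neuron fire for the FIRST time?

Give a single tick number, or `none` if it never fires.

Answer: 1

Derivation:
t=0: input=2 -> V=12
t=1: input=4 -> V=0 FIRE
t=2: input=4 -> V=0 FIRE
t=3: input=1 -> V=6
t=4: input=3 -> V=0 FIRE
t=5: input=1 -> V=6
t=6: input=2 -> V=17
t=7: input=2 -> V=0 FIRE
t=8: input=4 -> V=0 FIRE
t=9: input=3 -> V=18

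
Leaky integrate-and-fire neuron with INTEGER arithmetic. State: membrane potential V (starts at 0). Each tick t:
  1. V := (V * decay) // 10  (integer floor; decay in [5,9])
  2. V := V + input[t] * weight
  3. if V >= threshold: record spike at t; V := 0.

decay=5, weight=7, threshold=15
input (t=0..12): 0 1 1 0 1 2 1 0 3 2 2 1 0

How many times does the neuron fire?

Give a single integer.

Answer: 3

Derivation:
t=0: input=0 -> V=0
t=1: input=1 -> V=7
t=2: input=1 -> V=10
t=3: input=0 -> V=5
t=4: input=1 -> V=9
t=5: input=2 -> V=0 FIRE
t=6: input=1 -> V=7
t=7: input=0 -> V=3
t=8: input=3 -> V=0 FIRE
t=9: input=2 -> V=14
t=10: input=2 -> V=0 FIRE
t=11: input=1 -> V=7
t=12: input=0 -> V=3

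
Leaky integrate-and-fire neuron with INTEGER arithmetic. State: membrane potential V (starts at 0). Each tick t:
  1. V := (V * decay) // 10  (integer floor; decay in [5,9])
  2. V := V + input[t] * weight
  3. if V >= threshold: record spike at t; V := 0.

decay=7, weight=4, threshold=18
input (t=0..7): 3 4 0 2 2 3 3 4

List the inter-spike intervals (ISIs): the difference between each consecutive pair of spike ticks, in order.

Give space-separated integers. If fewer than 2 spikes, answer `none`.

t=0: input=3 -> V=12
t=1: input=4 -> V=0 FIRE
t=2: input=0 -> V=0
t=3: input=2 -> V=8
t=4: input=2 -> V=13
t=5: input=3 -> V=0 FIRE
t=6: input=3 -> V=12
t=7: input=4 -> V=0 FIRE

Answer: 4 2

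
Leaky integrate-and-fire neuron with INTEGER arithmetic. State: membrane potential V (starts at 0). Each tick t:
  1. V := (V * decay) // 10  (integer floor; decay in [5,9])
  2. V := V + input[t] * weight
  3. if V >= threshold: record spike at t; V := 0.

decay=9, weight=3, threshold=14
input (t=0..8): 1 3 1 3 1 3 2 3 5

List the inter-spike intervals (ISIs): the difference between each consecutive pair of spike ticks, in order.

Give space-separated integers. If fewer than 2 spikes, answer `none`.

Answer: 3 2

Derivation:
t=0: input=1 -> V=3
t=1: input=3 -> V=11
t=2: input=1 -> V=12
t=3: input=3 -> V=0 FIRE
t=4: input=1 -> V=3
t=5: input=3 -> V=11
t=6: input=2 -> V=0 FIRE
t=7: input=3 -> V=9
t=8: input=5 -> V=0 FIRE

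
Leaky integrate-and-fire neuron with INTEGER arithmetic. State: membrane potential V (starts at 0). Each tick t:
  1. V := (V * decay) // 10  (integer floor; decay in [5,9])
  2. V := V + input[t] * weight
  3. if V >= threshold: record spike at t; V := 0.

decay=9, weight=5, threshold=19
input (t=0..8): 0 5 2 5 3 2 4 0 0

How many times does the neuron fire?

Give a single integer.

Answer: 4

Derivation:
t=0: input=0 -> V=0
t=1: input=5 -> V=0 FIRE
t=2: input=2 -> V=10
t=3: input=5 -> V=0 FIRE
t=4: input=3 -> V=15
t=5: input=2 -> V=0 FIRE
t=6: input=4 -> V=0 FIRE
t=7: input=0 -> V=0
t=8: input=0 -> V=0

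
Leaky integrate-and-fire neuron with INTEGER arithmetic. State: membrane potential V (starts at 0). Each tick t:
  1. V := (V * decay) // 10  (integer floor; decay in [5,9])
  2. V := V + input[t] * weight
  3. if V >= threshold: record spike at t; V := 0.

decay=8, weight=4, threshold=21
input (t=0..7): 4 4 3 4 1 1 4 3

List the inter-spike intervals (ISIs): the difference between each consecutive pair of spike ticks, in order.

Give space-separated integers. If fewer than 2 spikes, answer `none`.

t=0: input=4 -> V=16
t=1: input=4 -> V=0 FIRE
t=2: input=3 -> V=12
t=3: input=4 -> V=0 FIRE
t=4: input=1 -> V=4
t=5: input=1 -> V=7
t=6: input=4 -> V=0 FIRE
t=7: input=3 -> V=12

Answer: 2 3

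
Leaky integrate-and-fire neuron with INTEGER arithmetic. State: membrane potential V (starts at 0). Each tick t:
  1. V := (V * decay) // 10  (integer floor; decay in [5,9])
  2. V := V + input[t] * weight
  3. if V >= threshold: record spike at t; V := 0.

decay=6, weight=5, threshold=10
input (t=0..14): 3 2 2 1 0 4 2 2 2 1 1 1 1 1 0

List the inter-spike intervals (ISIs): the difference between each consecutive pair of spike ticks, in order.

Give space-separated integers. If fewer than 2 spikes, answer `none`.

Answer: 1 1 3 1 1 1 4

Derivation:
t=0: input=3 -> V=0 FIRE
t=1: input=2 -> V=0 FIRE
t=2: input=2 -> V=0 FIRE
t=3: input=1 -> V=5
t=4: input=0 -> V=3
t=5: input=4 -> V=0 FIRE
t=6: input=2 -> V=0 FIRE
t=7: input=2 -> V=0 FIRE
t=8: input=2 -> V=0 FIRE
t=9: input=1 -> V=5
t=10: input=1 -> V=8
t=11: input=1 -> V=9
t=12: input=1 -> V=0 FIRE
t=13: input=1 -> V=5
t=14: input=0 -> V=3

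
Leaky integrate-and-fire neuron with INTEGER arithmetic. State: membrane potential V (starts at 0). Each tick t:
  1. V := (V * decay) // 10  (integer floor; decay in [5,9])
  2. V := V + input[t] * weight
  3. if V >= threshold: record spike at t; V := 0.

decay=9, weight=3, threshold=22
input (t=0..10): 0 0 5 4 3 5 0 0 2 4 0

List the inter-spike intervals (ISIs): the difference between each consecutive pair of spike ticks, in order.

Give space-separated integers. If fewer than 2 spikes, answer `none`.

Answer: 2

Derivation:
t=0: input=0 -> V=0
t=1: input=0 -> V=0
t=2: input=5 -> V=15
t=3: input=4 -> V=0 FIRE
t=4: input=3 -> V=9
t=5: input=5 -> V=0 FIRE
t=6: input=0 -> V=0
t=7: input=0 -> V=0
t=8: input=2 -> V=6
t=9: input=4 -> V=17
t=10: input=0 -> V=15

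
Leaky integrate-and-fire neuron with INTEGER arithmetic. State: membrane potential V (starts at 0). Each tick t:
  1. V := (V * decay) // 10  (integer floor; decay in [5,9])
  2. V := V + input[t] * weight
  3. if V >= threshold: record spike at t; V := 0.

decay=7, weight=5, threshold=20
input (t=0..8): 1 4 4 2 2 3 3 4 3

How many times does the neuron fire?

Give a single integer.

t=0: input=1 -> V=5
t=1: input=4 -> V=0 FIRE
t=2: input=4 -> V=0 FIRE
t=3: input=2 -> V=10
t=4: input=2 -> V=17
t=5: input=3 -> V=0 FIRE
t=6: input=3 -> V=15
t=7: input=4 -> V=0 FIRE
t=8: input=3 -> V=15

Answer: 4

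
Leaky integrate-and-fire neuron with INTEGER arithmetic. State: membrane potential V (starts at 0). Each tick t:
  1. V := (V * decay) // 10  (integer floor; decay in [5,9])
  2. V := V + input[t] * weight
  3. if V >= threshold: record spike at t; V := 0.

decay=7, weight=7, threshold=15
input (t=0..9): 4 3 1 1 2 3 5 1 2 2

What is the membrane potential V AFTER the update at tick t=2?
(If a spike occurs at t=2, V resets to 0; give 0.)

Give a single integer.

t=0: input=4 -> V=0 FIRE
t=1: input=3 -> V=0 FIRE
t=2: input=1 -> V=7
t=3: input=1 -> V=11
t=4: input=2 -> V=0 FIRE
t=5: input=3 -> V=0 FIRE
t=6: input=5 -> V=0 FIRE
t=7: input=1 -> V=7
t=8: input=2 -> V=0 FIRE
t=9: input=2 -> V=14

Answer: 7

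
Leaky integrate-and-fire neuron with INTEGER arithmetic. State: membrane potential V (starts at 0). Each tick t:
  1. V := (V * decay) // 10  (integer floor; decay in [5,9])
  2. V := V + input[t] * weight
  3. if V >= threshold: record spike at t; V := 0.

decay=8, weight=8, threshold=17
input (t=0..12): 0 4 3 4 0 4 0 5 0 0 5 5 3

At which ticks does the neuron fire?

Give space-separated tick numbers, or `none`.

t=0: input=0 -> V=0
t=1: input=4 -> V=0 FIRE
t=2: input=3 -> V=0 FIRE
t=3: input=4 -> V=0 FIRE
t=4: input=0 -> V=0
t=5: input=4 -> V=0 FIRE
t=6: input=0 -> V=0
t=7: input=5 -> V=0 FIRE
t=8: input=0 -> V=0
t=9: input=0 -> V=0
t=10: input=5 -> V=0 FIRE
t=11: input=5 -> V=0 FIRE
t=12: input=3 -> V=0 FIRE

Answer: 1 2 3 5 7 10 11 12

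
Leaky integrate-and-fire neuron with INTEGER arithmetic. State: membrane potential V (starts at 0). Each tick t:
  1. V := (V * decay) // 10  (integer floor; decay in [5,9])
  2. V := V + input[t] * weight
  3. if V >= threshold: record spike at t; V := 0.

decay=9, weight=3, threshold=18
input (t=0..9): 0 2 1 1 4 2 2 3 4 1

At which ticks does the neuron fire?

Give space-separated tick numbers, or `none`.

Answer: 4 7

Derivation:
t=0: input=0 -> V=0
t=1: input=2 -> V=6
t=2: input=1 -> V=8
t=3: input=1 -> V=10
t=4: input=4 -> V=0 FIRE
t=5: input=2 -> V=6
t=6: input=2 -> V=11
t=7: input=3 -> V=0 FIRE
t=8: input=4 -> V=12
t=9: input=1 -> V=13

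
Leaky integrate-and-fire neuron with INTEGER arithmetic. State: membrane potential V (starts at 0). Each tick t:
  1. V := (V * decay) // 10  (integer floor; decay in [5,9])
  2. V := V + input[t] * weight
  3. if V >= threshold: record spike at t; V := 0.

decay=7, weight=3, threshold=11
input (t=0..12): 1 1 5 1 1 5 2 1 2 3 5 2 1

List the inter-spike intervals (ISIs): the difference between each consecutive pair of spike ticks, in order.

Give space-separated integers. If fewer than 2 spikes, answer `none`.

Answer: 3 4 1

Derivation:
t=0: input=1 -> V=3
t=1: input=1 -> V=5
t=2: input=5 -> V=0 FIRE
t=3: input=1 -> V=3
t=4: input=1 -> V=5
t=5: input=5 -> V=0 FIRE
t=6: input=2 -> V=6
t=7: input=1 -> V=7
t=8: input=2 -> V=10
t=9: input=3 -> V=0 FIRE
t=10: input=5 -> V=0 FIRE
t=11: input=2 -> V=6
t=12: input=1 -> V=7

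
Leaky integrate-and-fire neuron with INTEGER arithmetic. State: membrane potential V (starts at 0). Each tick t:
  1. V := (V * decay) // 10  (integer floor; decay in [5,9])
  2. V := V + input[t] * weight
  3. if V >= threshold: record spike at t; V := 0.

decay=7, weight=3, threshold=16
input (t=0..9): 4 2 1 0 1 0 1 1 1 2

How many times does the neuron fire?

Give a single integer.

t=0: input=4 -> V=12
t=1: input=2 -> V=14
t=2: input=1 -> V=12
t=3: input=0 -> V=8
t=4: input=1 -> V=8
t=5: input=0 -> V=5
t=6: input=1 -> V=6
t=7: input=1 -> V=7
t=8: input=1 -> V=7
t=9: input=2 -> V=10

Answer: 0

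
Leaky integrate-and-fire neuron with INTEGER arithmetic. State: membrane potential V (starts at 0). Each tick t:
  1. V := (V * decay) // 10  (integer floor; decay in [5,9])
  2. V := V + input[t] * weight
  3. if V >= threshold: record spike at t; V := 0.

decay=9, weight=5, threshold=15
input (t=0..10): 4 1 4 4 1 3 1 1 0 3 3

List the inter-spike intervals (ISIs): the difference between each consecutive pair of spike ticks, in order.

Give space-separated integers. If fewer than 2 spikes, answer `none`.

Answer: 2 1 2 4 1

Derivation:
t=0: input=4 -> V=0 FIRE
t=1: input=1 -> V=5
t=2: input=4 -> V=0 FIRE
t=3: input=4 -> V=0 FIRE
t=4: input=1 -> V=5
t=5: input=3 -> V=0 FIRE
t=6: input=1 -> V=5
t=7: input=1 -> V=9
t=8: input=0 -> V=8
t=9: input=3 -> V=0 FIRE
t=10: input=3 -> V=0 FIRE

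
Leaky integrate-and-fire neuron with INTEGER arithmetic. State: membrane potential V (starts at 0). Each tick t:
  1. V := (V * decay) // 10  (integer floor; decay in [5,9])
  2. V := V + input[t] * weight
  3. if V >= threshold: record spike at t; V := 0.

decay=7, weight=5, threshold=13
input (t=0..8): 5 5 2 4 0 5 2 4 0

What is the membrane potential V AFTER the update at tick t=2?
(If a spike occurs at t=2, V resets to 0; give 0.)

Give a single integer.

Answer: 10

Derivation:
t=0: input=5 -> V=0 FIRE
t=1: input=5 -> V=0 FIRE
t=2: input=2 -> V=10
t=3: input=4 -> V=0 FIRE
t=4: input=0 -> V=0
t=5: input=5 -> V=0 FIRE
t=6: input=2 -> V=10
t=7: input=4 -> V=0 FIRE
t=8: input=0 -> V=0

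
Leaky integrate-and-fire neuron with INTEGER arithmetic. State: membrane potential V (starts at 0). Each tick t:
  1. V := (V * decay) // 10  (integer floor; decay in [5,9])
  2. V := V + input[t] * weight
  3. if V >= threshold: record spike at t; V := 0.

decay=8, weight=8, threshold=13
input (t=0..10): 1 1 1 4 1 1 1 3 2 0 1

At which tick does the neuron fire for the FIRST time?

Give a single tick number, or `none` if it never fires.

t=0: input=1 -> V=8
t=1: input=1 -> V=0 FIRE
t=2: input=1 -> V=8
t=3: input=4 -> V=0 FIRE
t=4: input=1 -> V=8
t=5: input=1 -> V=0 FIRE
t=6: input=1 -> V=8
t=7: input=3 -> V=0 FIRE
t=8: input=2 -> V=0 FIRE
t=9: input=0 -> V=0
t=10: input=1 -> V=8

Answer: 1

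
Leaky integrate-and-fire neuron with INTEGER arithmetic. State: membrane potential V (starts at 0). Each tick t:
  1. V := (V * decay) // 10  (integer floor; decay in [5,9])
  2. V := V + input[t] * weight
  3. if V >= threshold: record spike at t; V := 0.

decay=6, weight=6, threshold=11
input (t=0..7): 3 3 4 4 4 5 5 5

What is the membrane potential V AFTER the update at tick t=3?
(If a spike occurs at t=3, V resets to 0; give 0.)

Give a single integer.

t=0: input=3 -> V=0 FIRE
t=1: input=3 -> V=0 FIRE
t=2: input=4 -> V=0 FIRE
t=3: input=4 -> V=0 FIRE
t=4: input=4 -> V=0 FIRE
t=5: input=5 -> V=0 FIRE
t=6: input=5 -> V=0 FIRE
t=7: input=5 -> V=0 FIRE

Answer: 0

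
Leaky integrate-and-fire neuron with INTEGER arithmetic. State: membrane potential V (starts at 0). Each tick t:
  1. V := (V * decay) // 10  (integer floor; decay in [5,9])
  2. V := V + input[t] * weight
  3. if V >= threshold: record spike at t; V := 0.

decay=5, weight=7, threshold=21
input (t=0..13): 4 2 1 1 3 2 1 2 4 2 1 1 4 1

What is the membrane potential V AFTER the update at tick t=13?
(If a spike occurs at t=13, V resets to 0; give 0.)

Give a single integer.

Answer: 7

Derivation:
t=0: input=4 -> V=0 FIRE
t=1: input=2 -> V=14
t=2: input=1 -> V=14
t=3: input=1 -> V=14
t=4: input=3 -> V=0 FIRE
t=5: input=2 -> V=14
t=6: input=1 -> V=14
t=7: input=2 -> V=0 FIRE
t=8: input=4 -> V=0 FIRE
t=9: input=2 -> V=14
t=10: input=1 -> V=14
t=11: input=1 -> V=14
t=12: input=4 -> V=0 FIRE
t=13: input=1 -> V=7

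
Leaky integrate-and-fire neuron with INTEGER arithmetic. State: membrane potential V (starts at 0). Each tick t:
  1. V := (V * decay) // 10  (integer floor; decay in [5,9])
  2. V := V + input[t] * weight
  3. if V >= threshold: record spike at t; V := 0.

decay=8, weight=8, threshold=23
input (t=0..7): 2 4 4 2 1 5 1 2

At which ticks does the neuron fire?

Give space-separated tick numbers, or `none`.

Answer: 1 2 5

Derivation:
t=0: input=2 -> V=16
t=1: input=4 -> V=0 FIRE
t=2: input=4 -> V=0 FIRE
t=3: input=2 -> V=16
t=4: input=1 -> V=20
t=5: input=5 -> V=0 FIRE
t=6: input=1 -> V=8
t=7: input=2 -> V=22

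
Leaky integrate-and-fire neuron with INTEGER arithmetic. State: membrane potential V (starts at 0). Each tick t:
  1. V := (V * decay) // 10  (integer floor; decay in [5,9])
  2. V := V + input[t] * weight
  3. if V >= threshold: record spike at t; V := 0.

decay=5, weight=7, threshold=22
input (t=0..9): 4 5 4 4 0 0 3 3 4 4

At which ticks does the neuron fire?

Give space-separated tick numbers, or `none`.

t=0: input=4 -> V=0 FIRE
t=1: input=5 -> V=0 FIRE
t=2: input=4 -> V=0 FIRE
t=3: input=4 -> V=0 FIRE
t=4: input=0 -> V=0
t=5: input=0 -> V=0
t=6: input=3 -> V=21
t=7: input=3 -> V=0 FIRE
t=8: input=4 -> V=0 FIRE
t=9: input=4 -> V=0 FIRE

Answer: 0 1 2 3 7 8 9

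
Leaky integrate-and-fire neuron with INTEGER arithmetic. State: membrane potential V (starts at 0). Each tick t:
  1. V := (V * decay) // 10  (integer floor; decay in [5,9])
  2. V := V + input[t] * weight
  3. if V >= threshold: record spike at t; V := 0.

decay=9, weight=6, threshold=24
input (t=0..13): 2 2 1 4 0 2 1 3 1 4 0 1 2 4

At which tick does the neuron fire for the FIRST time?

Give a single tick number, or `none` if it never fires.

t=0: input=2 -> V=12
t=1: input=2 -> V=22
t=2: input=1 -> V=0 FIRE
t=3: input=4 -> V=0 FIRE
t=4: input=0 -> V=0
t=5: input=2 -> V=12
t=6: input=1 -> V=16
t=7: input=3 -> V=0 FIRE
t=8: input=1 -> V=6
t=9: input=4 -> V=0 FIRE
t=10: input=0 -> V=0
t=11: input=1 -> V=6
t=12: input=2 -> V=17
t=13: input=4 -> V=0 FIRE

Answer: 2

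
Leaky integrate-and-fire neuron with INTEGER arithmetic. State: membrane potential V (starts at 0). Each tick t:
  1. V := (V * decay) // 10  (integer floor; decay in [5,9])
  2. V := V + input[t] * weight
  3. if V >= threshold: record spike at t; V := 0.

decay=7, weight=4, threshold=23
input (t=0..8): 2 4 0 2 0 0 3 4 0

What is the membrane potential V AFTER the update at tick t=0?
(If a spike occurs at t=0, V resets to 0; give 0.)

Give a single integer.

Answer: 8

Derivation:
t=0: input=2 -> V=8
t=1: input=4 -> V=21
t=2: input=0 -> V=14
t=3: input=2 -> V=17
t=4: input=0 -> V=11
t=5: input=0 -> V=7
t=6: input=3 -> V=16
t=7: input=4 -> V=0 FIRE
t=8: input=0 -> V=0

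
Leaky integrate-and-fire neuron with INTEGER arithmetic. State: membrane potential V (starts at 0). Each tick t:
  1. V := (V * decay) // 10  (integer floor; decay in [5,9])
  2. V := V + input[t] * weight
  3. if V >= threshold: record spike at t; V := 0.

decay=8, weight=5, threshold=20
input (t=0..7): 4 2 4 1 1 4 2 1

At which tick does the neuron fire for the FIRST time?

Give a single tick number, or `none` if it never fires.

t=0: input=4 -> V=0 FIRE
t=1: input=2 -> V=10
t=2: input=4 -> V=0 FIRE
t=3: input=1 -> V=5
t=4: input=1 -> V=9
t=5: input=4 -> V=0 FIRE
t=6: input=2 -> V=10
t=7: input=1 -> V=13

Answer: 0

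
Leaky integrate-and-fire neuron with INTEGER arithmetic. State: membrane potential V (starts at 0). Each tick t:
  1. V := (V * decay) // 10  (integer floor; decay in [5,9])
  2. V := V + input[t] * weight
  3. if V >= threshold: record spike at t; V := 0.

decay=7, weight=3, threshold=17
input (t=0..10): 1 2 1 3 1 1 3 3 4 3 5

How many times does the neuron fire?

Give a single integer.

t=0: input=1 -> V=3
t=1: input=2 -> V=8
t=2: input=1 -> V=8
t=3: input=3 -> V=14
t=4: input=1 -> V=12
t=5: input=1 -> V=11
t=6: input=3 -> V=16
t=7: input=3 -> V=0 FIRE
t=8: input=4 -> V=12
t=9: input=3 -> V=0 FIRE
t=10: input=5 -> V=15

Answer: 2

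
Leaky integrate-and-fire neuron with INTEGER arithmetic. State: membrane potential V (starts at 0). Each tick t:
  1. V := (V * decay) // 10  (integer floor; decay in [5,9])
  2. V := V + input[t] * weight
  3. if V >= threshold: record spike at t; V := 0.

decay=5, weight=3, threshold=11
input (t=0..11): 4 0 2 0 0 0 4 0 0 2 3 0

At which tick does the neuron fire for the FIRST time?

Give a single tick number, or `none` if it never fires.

Answer: 0

Derivation:
t=0: input=4 -> V=0 FIRE
t=1: input=0 -> V=0
t=2: input=2 -> V=6
t=3: input=0 -> V=3
t=4: input=0 -> V=1
t=5: input=0 -> V=0
t=6: input=4 -> V=0 FIRE
t=7: input=0 -> V=0
t=8: input=0 -> V=0
t=9: input=2 -> V=6
t=10: input=3 -> V=0 FIRE
t=11: input=0 -> V=0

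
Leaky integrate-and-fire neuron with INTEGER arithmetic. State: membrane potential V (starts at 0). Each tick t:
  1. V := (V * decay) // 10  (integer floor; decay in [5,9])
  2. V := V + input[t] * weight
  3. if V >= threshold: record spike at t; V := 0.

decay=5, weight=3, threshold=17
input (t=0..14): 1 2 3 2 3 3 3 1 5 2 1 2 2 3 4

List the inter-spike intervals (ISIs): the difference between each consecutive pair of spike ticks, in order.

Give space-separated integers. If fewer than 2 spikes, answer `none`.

Answer: 8

Derivation:
t=0: input=1 -> V=3
t=1: input=2 -> V=7
t=2: input=3 -> V=12
t=3: input=2 -> V=12
t=4: input=3 -> V=15
t=5: input=3 -> V=16
t=6: input=3 -> V=0 FIRE
t=7: input=1 -> V=3
t=8: input=5 -> V=16
t=9: input=2 -> V=14
t=10: input=1 -> V=10
t=11: input=2 -> V=11
t=12: input=2 -> V=11
t=13: input=3 -> V=14
t=14: input=4 -> V=0 FIRE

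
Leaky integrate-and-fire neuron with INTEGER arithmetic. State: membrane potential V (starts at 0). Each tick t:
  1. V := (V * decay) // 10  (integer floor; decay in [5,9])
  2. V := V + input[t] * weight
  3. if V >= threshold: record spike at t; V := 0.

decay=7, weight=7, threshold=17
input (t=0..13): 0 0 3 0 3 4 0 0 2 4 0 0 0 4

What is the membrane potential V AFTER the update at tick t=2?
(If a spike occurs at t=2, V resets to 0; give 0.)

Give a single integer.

t=0: input=0 -> V=0
t=1: input=0 -> V=0
t=2: input=3 -> V=0 FIRE
t=3: input=0 -> V=0
t=4: input=3 -> V=0 FIRE
t=5: input=4 -> V=0 FIRE
t=6: input=0 -> V=0
t=7: input=0 -> V=0
t=8: input=2 -> V=14
t=9: input=4 -> V=0 FIRE
t=10: input=0 -> V=0
t=11: input=0 -> V=0
t=12: input=0 -> V=0
t=13: input=4 -> V=0 FIRE

Answer: 0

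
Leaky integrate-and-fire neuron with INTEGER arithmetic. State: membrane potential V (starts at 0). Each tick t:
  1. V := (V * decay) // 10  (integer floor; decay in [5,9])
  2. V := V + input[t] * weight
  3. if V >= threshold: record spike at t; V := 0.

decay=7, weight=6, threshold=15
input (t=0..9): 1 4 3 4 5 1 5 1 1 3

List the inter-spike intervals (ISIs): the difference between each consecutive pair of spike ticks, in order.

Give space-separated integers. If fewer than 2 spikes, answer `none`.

Answer: 1 1 1 2 3

Derivation:
t=0: input=1 -> V=6
t=1: input=4 -> V=0 FIRE
t=2: input=3 -> V=0 FIRE
t=3: input=4 -> V=0 FIRE
t=4: input=5 -> V=0 FIRE
t=5: input=1 -> V=6
t=6: input=5 -> V=0 FIRE
t=7: input=1 -> V=6
t=8: input=1 -> V=10
t=9: input=3 -> V=0 FIRE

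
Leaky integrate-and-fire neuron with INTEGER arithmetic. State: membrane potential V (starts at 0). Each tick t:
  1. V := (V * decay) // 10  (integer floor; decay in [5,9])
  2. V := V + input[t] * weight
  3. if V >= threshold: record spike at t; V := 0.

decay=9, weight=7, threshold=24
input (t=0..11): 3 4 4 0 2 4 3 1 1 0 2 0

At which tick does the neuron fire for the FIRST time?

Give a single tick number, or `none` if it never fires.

Answer: 1

Derivation:
t=0: input=3 -> V=21
t=1: input=4 -> V=0 FIRE
t=2: input=4 -> V=0 FIRE
t=3: input=0 -> V=0
t=4: input=2 -> V=14
t=5: input=4 -> V=0 FIRE
t=6: input=3 -> V=21
t=7: input=1 -> V=0 FIRE
t=8: input=1 -> V=7
t=9: input=0 -> V=6
t=10: input=2 -> V=19
t=11: input=0 -> V=17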